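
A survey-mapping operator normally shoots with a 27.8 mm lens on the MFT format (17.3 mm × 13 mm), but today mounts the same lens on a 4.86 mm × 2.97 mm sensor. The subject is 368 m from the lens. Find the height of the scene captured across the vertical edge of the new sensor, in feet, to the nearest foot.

129 ft

The focal length stays 27.8 mm; the relevant sensor dimension is now h = 2.97 mm. Object distance dₒ = 368 m = 368000 mm.
Thin-lens field height W = h·(dₒ − f)/f = 2.97 × (368000 − 27.8)/27.8 ≈ 39312.138 mm = 39312.138/304.8 ft = 128.977 ft.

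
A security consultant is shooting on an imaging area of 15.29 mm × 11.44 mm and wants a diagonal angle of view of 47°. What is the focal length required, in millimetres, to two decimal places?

Sensor diagonal = √(15.29² + 11.44²) = √364.6577 ≈ 19.0960 mm.
From α = 2·arctan(d/2f) we get f = d / (2·tan(α/2)).
With d = 19.0960 mm and α/2 = 23.5°, tan(α/2) ≈ 0.43481, so f ≈ 19.0960 / 0.86962 ≈ 21.9589 mm.

21.96 mm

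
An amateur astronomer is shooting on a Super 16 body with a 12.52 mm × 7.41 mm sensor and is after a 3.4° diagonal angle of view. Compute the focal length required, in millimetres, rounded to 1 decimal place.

245.1 mm

Sensor diagonal = √(12.52² + 7.41²) = √211.6585 ≈ 14.5485 mm.
From α = 2·arctan(d/2f) we get f = d / (2·tan(α/2)).
With d = 14.5485 mm and α/2 = 1.7°, tan(α/2) ≈ 0.02968, so f ≈ 14.5485 / 0.05936 ≈ 245.0948 mm.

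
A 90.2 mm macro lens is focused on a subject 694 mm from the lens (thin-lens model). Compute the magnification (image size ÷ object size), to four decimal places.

Thin lens: 1/f = 1/dₒ + 1/dᵢ → 1/dᵢ = 1/90.2 − 1/694 = 0.0096456 mm⁻¹, so dᵢ ≈ 103.6747 mm.
Magnification m = dᵢ/dₒ = 103.6747/694 ≈ 0.14939.

0.1494×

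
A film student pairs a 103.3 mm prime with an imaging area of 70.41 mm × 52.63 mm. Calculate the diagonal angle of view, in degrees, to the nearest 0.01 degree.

Sensor diagonal = √(70.41² + 52.63²) = √7727.4850 ≈ 87.9061 mm.
Angle of view α = 2·arctan(d/2f) with d = 87.9061 mm and f = 103.3 mm.
d/2f = 0.42549; arctan(0.42549) ≈ 23.0492°, so α ≈ 46.0985°.

46.10°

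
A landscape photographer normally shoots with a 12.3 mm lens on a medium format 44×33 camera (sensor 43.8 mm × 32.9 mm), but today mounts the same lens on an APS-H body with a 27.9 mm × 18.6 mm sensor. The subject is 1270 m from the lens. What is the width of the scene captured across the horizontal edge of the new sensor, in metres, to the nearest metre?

2881 m

The focal length stays 12.3 mm; the relevant sensor dimension is now w = 27.9 mm. Object distance dₒ = 1270 m = 1.27e+06 mm.
Thin-lens field width W = w·(dₒ − f)/f = 27.9 × (1.27e+06 − 12.3)/12.3 ≈ 2880703.807 mm = 2880.7 m.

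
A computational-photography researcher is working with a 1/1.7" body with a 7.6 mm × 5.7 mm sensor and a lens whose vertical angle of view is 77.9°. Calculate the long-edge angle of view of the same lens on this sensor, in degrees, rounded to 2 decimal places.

94.29°

From the vertical AOV: f = 5.7 / (2·tan(38.95°)) = 5.7 / 1.61668 ≈ 3.5257 mm.
Long-edge AOV = 2·arctan(7.6 / (2 × 3.5257)) = 2·arctan(1.07779) ≈ 94.2880°.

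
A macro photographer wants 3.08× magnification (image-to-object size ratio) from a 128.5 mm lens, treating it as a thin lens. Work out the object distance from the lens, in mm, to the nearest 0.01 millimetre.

With m = dᵢ/dₒ and 1/f = 1/dₒ + 1/dᵢ, substituting dᵢ = m·dₒ gives 1/f = (1 + 1/m)/dₒ, hence dₒ = f·(1 + 1/m).
dₒ = 128.5 × (1 + 1/3.08) = 128.5 × 1.32468 ≈ 170.221 mm.

170.22 mm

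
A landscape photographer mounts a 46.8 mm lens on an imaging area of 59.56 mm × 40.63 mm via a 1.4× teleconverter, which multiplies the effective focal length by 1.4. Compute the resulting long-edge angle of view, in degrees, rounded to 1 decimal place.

48.9°

Effective focal length f = 46.8 × 1.4 = 65.52 mm.
α = 2·arctan(59.56 / (2 × 65.52)) = 2·arctan(0.45452) ≈ 48.8853°.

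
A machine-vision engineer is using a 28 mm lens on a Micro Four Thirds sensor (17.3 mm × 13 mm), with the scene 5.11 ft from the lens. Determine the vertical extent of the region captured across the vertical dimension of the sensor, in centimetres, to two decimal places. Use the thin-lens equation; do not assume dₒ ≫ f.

dₒ: 5.11 ft × 304.8 mm/ft = 1557.53 mm.
Similar triangles through the lens centre give W/dₒ = h/dᵢ; with 1/f = 1/dₒ + 1/dᵢ this gives W = h·(dₒ − f)/f.
W = 13 mm × (1557.53 − 28) / 28 = 13 × 54.6260 ≈ 710.138 mm = 71.0138 cm.

71.01 cm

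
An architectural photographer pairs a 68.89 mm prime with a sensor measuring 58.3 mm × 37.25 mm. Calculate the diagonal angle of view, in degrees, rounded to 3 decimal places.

Sensor diagonal = √(58.3² + 37.25²) = √4786.4525 ≈ 69.1842 mm.
Angle of view α = 2·arctan(d/2f) with d = 69.1842 mm and f = 68.89 mm.
d/2f = 0.50214; arctan(0.50214) ≈ 26.6628°, so α ≈ 53.3257°.

53.326°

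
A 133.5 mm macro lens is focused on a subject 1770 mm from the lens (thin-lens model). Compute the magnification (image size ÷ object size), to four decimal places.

0.0816×

Thin lens: 1/f = 1/dₒ + 1/dᵢ → 1/dᵢ = 1/133.5 − 1/1770 = 0.0069257 mm⁻¹, so dᵢ ≈ 144.3905 mm.
Magnification m = dᵢ/dₒ = 144.3905/1770 ≈ 0.08158.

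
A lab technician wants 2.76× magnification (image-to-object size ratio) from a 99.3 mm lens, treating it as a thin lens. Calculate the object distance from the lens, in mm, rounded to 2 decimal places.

With m = dᵢ/dₒ and 1/f = 1/dₒ + 1/dᵢ, substituting dᵢ = m·dₒ gives 1/f = (1 + 1/m)/dₒ, hence dₒ = f·(1 + 1/m).
dₒ = 99.3 × (1 + 1/2.76) = 99.3 × 1.36232 ≈ 135.278 mm.

135.28 mm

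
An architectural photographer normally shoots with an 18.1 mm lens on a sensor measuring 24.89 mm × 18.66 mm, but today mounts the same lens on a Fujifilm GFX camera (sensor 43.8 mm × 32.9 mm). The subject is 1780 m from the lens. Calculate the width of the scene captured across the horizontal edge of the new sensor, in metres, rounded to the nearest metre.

The focal length stays 18.1 mm; the relevant sensor dimension is now w = 43.8 mm. Object distance dₒ = 1780 m = 1.78e+06 mm.
Thin-lens field width W = w·(dₒ − f)/f = 43.8 × (1.78e+06 − 18.1)/18.1 ≈ 4307359.515 mm = 4307.36 m.

4307 m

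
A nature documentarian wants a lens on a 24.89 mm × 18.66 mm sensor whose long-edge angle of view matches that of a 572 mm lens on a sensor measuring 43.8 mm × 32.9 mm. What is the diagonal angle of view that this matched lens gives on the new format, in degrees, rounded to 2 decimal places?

Equal long-edge AOV ⇒ f₂ = f₁ · 24.89/43.8 = 572 × 0.56826 ≈ 325.0475 mm.
Sensor diagonal = √(24.89² + 18.66²) = √967.7077 ≈ 31.1080 mm.
Diagonal AOV on the new format = 2·arctan(31.1080 / (2 × 325.0475)) = 2·arctan(0.04785) ≈ 5.4792°.

5.48°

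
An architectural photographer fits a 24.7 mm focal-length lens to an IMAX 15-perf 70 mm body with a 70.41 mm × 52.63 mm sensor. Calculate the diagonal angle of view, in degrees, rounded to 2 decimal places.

Sensor diagonal = √(70.41² + 52.63²) = √7727.4850 ≈ 87.9061 mm.
Angle of view α = 2·arctan(d/2f) with d = 87.9061 mm and f = 24.7 mm.
d/2f = 1.77948; arctan(1.77948) ≈ 60.6656°, so α ≈ 121.3312°.

121.33°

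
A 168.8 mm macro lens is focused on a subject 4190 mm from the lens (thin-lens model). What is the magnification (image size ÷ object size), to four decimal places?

0.0420×

Thin lens: 1/f = 1/dₒ + 1/dᵢ → 1/dᵢ = 1/168.8 − 1/4190 = 0.0056855 mm⁻¹, so dᵢ ≈ 175.8858 mm.
Magnification m = dᵢ/dₒ = 175.8858/4190 ≈ 0.04198.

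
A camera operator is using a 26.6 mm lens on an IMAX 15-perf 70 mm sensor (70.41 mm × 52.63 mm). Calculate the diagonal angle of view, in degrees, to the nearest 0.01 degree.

Sensor diagonal = √(70.41² + 52.63²) = √7727.4850 ≈ 87.9061 mm.
Angle of view α = 2·arctan(d/2f) with d = 87.9061 mm and f = 26.6 mm.
d/2f = 1.65237; arctan(1.65237) ≈ 58.8180°, so α ≈ 117.6361°.

117.64°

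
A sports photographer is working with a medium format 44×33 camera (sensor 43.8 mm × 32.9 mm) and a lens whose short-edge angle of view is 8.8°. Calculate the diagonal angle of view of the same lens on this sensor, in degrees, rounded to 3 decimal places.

From the short-edge AOV: f = 32.9 / (2·tan(4.4°)) = 32.9 / 0.15389 ≈ 213.7868 mm.
Sensor diagonal = √(43.8² + 32.9²) = √3000.8500 ≈ 54.7800 mm.
Diagonal AOV = 2·arctan(54.7800 / (2 × 213.7868)) = 2·arctan(0.12812) ≈ 14.6017°.

14.602°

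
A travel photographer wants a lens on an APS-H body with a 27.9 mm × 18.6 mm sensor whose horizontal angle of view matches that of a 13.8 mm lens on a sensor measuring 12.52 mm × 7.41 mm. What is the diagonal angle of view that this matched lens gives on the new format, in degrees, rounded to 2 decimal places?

57.20°

Equal horizontal AOV ⇒ f₂ = f₁ · 27.9/12.52 = 13.8 × 2.22843 ≈ 30.7524 mm.
Sensor diagonal = √(27.9² + 18.6²) = √1124.3700 ≈ 33.5316 mm.
Diagonal AOV on the new format = 2·arctan(33.5316 / (2 × 30.7524)) = 2·arctan(0.54519) ≈ 57.1973°.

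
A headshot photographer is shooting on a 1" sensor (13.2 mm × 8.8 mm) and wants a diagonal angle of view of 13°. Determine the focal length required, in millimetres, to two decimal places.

69.62 mm

Sensor diagonal = √(13.2² + 8.8²) = √251.6800 ≈ 15.8644 mm.
From α = 2·arctan(d/2f) we get f = d / (2·tan(α/2)).
With d = 15.8644 mm and α/2 = 6.5°, tan(α/2) ≈ 0.11394, so f ≈ 15.8644 / 0.22787 ≈ 69.6201 mm.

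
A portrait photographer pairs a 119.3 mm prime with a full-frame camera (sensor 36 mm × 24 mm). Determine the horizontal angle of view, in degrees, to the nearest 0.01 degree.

17.16°

Angle of view α = 2·arctan(w/2f) with w = 36 mm and f = 119.3 mm.
w/2f = 0.15088; arctan(0.15088) ≈ 8.5801°, so α ≈ 17.1602°.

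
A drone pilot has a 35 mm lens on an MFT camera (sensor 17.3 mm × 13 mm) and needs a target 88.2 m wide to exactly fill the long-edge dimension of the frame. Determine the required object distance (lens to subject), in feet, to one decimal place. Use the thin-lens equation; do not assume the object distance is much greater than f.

585.5 ft

W: 88.2 m = 88200 mm.
Magnification m = w/W = dᵢ/dₒ; combined with 1/f = 1/dₒ + 1/dᵢ this gives dₒ = f·(1 + W/w).
dₒ = 35 mm × (1 + 88200/17.3) = 35 × 5099.2659 ≈ 178474.306 mm = 178474.306/304.8 ft = 585.546 ft.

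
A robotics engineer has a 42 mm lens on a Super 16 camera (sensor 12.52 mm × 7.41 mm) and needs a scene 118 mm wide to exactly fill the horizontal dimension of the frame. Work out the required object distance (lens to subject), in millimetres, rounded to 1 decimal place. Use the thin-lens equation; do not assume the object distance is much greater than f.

437.8 mm

Magnification m = w/W = dᵢ/dₒ; combined with 1/f = 1/dₒ + 1/dᵢ this gives dₒ = f·(1 + W/w).
dₒ = 42 mm × (1 + 118/12.52) = 42 × 10.4249 ≈ 437.847 mm.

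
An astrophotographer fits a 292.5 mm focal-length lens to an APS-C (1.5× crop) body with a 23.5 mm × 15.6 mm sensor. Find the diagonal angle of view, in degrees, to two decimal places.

Sensor diagonal = √(23.5² + 15.6²) = √795.6100 ≈ 28.2066 mm.
Angle of view α = 2·arctan(d/2f) with d = 28.2066 mm and f = 292.5 mm.
d/2f = 0.04822; arctan(0.04822) ≈ 2.7605°, so α ≈ 5.5209°.

5.52°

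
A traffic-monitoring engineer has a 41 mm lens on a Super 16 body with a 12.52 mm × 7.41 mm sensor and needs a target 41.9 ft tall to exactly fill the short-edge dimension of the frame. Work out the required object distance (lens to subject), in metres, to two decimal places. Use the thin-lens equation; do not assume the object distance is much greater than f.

W: 41.9 ft × 304.8 mm/ft = 12771.12 mm.
Magnification m = h/W = dᵢ/dₒ; combined with 1/f = 1/dₒ + 1/dᵢ this gives dₒ = f·(1 + W/h).
dₒ = 41 mm × (1 + 12771.1/7.41) = 41 × 1724.4979 ≈ 70704.415 mm = 70.7044 m.

70.70 m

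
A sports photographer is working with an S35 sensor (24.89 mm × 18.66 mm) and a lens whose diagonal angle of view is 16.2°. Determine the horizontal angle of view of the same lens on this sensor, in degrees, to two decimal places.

12.99°

Sensor diagonal = √(24.89² + 18.66²) = √967.7077 ≈ 31.1080 mm.
From the diagonal AOV: f = 31.1080 / (2·tan(8.1°)) = 31.1080 / 0.28464 ≈ 109.2881 mm.
Horizontal AOV = 2·arctan(24.89 / (2 × 109.2881)) = 2·arctan(0.11387) ≈ 12.9930°.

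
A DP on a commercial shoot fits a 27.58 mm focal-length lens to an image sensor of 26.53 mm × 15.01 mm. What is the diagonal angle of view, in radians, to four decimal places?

1.0097 rad

Sensor diagonal = √(26.53² + 15.01²) = √929.1410 ≈ 30.4818 mm.
Angle of view α = 2·arctan(d/2f) with d = 30.4818 mm and f = 27.58 mm.
d/2f = 0.55261; arctan(0.55261) ≈ 0.5048 rad, so α ≈ 1.0097 rad.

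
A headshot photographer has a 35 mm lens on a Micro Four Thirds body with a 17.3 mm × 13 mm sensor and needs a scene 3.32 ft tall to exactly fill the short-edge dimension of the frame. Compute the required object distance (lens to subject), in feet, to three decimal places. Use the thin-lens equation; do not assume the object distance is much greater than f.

W: 3.32 ft × 304.8 mm/ft = 1011.94 mm.
Magnification m = h/W = dᵢ/dₒ; combined with 1/f = 1/dₒ + 1/dᵢ this gives dₒ = f·(1 + W/h).
dₒ = 35 mm × (1 + 1011.94/13) = 35 × 78.8412 ≈ 2759.443 mm = 2759.443/304.8 ft = 9.05329 ft.

9.053 ft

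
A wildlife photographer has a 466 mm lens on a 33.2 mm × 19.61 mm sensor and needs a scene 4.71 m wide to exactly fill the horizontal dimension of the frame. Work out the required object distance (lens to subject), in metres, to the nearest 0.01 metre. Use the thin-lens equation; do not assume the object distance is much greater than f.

W: 4.71 m = 4710 mm.
Magnification m = w/W = dᵢ/dₒ; combined with 1/f = 1/dₒ + 1/dᵢ this gives dₒ = f·(1 + W/w).
dₒ = 466 mm × (1 + 4710/33.2) = 466 × 142.8675 ≈ 66576.241 mm = 66.5762 m.

66.58 m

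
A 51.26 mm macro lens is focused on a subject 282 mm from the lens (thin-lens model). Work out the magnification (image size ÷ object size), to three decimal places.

Thin lens: 1/f = 1/dₒ + 1/dᵢ → 1/dᵢ = 1/51.26 − 1/282 = 0.0159623 mm⁻¹, so dᵢ ≈ 62.6477 mm.
Magnification m = dᵢ/dₒ = 62.6477/282 ≈ 0.22215.

0.222×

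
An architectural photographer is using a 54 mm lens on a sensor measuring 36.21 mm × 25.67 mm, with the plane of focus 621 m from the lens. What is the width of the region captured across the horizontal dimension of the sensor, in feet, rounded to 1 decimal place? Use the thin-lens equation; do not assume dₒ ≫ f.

1366.1 ft

dₒ: 621 m = 621000 mm.
Similar triangles through the lens centre give W/dₒ = w/dᵢ; with 1/f = 1/dₒ + 1/dᵢ this gives W = w·(dₒ − f)/f.
W = 36.21 mm × (621000 − 54) / 54 = 36.21 × 11499.0000 ≈ 416378.790 mm = 416378.790/304.8 ft = 1366.07 ft.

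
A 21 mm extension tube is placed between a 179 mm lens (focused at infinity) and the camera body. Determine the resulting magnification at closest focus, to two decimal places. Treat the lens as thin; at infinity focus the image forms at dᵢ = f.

The tube moves the image plane from f to f + e, so dᵢ = 179 + 21 = 200 mm. Focus is achieved when 1/f = 1/dₒ + 1/dᵢ, giving dₒ = 1/(1/f − 1/(f+e)).
Magnification m = dᵢ/dₒ = (f+e)·(1/f − 1/(f+e)) = e/f = 21/179 ≈ 0.1173.

0.12×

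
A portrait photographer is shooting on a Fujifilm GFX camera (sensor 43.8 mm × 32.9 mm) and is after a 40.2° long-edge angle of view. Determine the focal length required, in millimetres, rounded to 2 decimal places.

From α = 2·arctan(w/2f) we get f = w / (2·tan(α/2)).
With w = 43.8 mm and α/2 = 20.1°, tan(α/2) ≈ 0.36595, so f ≈ 43.8 / 0.73190 ≈ 59.8446 mm.

59.84 mm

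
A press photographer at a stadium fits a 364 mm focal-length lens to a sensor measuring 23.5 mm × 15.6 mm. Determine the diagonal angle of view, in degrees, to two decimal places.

4.44°

Sensor diagonal = √(23.5² + 15.6²) = √795.6100 ≈ 28.2066 mm.
Angle of view α = 2·arctan(d/2f) with d = 28.2066 mm and f = 364 mm.
d/2f = 0.03875; arctan(0.03875) ≈ 2.2188°, so α ≈ 4.4377°.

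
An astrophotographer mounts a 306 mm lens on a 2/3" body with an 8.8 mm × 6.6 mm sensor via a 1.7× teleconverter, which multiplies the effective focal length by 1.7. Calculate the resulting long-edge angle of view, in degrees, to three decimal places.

0.969°

Effective focal length f = 306 × 1.7 = 520.2 mm.
α = 2·arctan(8.8 / (2 × 520.2)) = 2·arctan(0.00846) ≈ 0.9692°.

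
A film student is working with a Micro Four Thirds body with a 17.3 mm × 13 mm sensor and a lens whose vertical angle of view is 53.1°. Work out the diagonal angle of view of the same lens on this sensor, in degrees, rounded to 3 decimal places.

From the vertical AOV: f = 13 / (2·tan(26.55°)) = 13 / 0.99934 ≈ 13.0085 mm.
Sensor diagonal = √(17.3² + 13²) = √468.2900 ≈ 21.6400 mm.
Diagonal AOV = 2·arctan(21.6400 / (2 × 13.0085)) = 2·arctan(0.83176) ≈ 79.5048°.

79.505°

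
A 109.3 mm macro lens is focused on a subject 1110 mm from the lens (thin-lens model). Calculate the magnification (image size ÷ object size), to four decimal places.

Thin lens: 1/f = 1/dₒ + 1/dᵢ → 1/dᵢ = 1/109.3 − 1/1110 = 0.0082482 mm⁻¹, so dᵢ ≈ 121.2381 mm.
Magnification m = dᵢ/dₒ = 121.2381/1110 ≈ 0.10922.

0.1092×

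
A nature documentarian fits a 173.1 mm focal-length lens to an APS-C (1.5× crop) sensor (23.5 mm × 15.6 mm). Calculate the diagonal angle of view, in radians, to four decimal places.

Sensor diagonal = √(23.5² + 15.6²) = √795.6100 ≈ 28.2066 mm.
Angle of view α = 2·arctan(d/2f) with d = 28.2066 mm and f = 173.1 mm.
d/2f = 0.08147; arctan(0.08147) ≈ 0.0813 rad, so α ≈ 0.1626 rad.

0.1626 rad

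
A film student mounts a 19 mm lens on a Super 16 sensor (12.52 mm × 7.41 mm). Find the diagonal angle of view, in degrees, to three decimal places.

Sensor diagonal = √(12.52² + 7.41²) = √211.6585 ≈ 14.5485 mm.
Angle of view α = 2·arctan(d/2f) with d = 14.5485 mm and f = 19 mm.
d/2f = 0.38285; arctan(0.38285) ≈ 20.9496°, so α ≈ 41.8992°.

41.899°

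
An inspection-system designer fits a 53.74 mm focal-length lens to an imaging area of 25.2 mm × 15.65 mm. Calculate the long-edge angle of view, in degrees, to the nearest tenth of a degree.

26.4°

Angle of view α = 2·arctan(w/2f) with w = 25.2 mm and f = 53.74 mm.
w/2f = 0.23446; arctan(0.23446) ≈ 13.1953°, so α ≈ 26.3907°.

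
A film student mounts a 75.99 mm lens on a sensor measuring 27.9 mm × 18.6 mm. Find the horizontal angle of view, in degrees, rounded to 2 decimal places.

20.80°

Angle of view α = 2·arctan(w/2f) with w = 27.9 mm and f = 75.99 mm.
w/2f = 0.18358; arctan(0.18358) ≈ 10.4024°, so α ≈ 20.8047°.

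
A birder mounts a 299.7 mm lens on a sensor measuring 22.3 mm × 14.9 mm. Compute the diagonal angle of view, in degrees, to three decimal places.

Sensor diagonal = √(22.3² + 14.9²) = √719.3000 ≈ 26.8198 mm.
Angle of view α = 2·arctan(d/2f) with d = 26.8198 mm and f = 299.7 mm.
d/2f = 0.04474; arctan(0.04474) ≈ 2.5620°, so α ≈ 5.1239°.

5.124°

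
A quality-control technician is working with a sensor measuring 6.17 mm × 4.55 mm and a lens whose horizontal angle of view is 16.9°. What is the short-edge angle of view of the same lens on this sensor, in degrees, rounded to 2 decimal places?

12.50°

From the horizontal AOV: f = 6.17 / (2·tan(8.45°)) = 6.17 / 0.29712 ≈ 20.7662 mm.
Short-edge AOV = 2·arctan(4.55 / (2 × 20.7662)) = 2·arctan(0.10955) ≈ 12.5040°.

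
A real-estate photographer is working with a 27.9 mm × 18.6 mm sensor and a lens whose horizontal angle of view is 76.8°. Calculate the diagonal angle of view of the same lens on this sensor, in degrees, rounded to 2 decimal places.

From the horizontal AOV: f = 27.9 / (2·tan(38.4°)) = 27.9 / 1.58518 ≈ 17.6005 mm.
Sensor diagonal = √(27.9² + 18.6²) = √1124.3700 ≈ 33.5316 mm.
Diagonal AOV = 2·arctan(33.5316 / (2 × 17.6005)) = 2·arctan(0.95257) ≈ 87.2173°.

87.22°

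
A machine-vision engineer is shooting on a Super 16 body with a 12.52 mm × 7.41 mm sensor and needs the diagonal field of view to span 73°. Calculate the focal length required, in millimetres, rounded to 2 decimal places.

Sensor diagonal = √(12.52² + 7.41²) = √211.6585 ≈ 14.5485 mm.
From α = 2·arctan(d/2f) we get f = d / (2·tan(α/2)).
With d = 14.5485 mm and α/2 = 36.5°, tan(α/2) ≈ 0.73996, so f ≈ 14.5485 / 1.47992 ≈ 9.8306 mm.

9.83 mm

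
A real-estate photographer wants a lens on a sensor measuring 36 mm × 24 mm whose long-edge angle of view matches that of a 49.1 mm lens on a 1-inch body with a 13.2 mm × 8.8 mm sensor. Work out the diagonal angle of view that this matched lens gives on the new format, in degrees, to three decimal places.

18.354°

Equal long-edge AOV ⇒ f₂ = f₁ · 36/13.2 = 49.1 × 2.72727 ≈ 133.9091 mm.
Sensor diagonal = √(36² + 24²) = √1872.0000 ≈ 43.2666 mm.
Diagonal AOV on the new format = 2·arctan(43.2666 / (2 × 133.9091)) = 2·arctan(0.16155) ≈ 18.3539°.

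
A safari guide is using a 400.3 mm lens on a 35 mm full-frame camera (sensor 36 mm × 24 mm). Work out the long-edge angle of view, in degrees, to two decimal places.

Angle of view α = 2·arctan(w/2f) with w = 36 mm and f = 400.3 mm.
w/2f = 0.04497; arctan(0.04497) ≈ 2.5746°, so α ≈ 5.1493°.

5.15°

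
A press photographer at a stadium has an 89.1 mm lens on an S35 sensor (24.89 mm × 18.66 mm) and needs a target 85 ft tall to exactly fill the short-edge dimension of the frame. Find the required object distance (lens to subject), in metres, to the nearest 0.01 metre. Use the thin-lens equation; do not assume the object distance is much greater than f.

123.80 m

W: 85 ft × 304.8 mm/ft = 25908.00 mm.
Magnification m = h/W = dᵢ/dₒ; combined with 1/f = 1/dₒ + 1/dᵢ this gives dₒ = f·(1 + W/h).
dₒ = 89.1 mm × (1 + 25908/18.66) = 89.1 × 1389.4244 ≈ 123797.713 mm = 123.798 m.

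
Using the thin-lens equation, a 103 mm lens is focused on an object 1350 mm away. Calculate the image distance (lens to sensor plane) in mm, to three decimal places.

111.508 mm

1/dᵢ = 1/f − 1/dₒ = 1/103 − 1/1350 = 0.0089680 mm⁻¹.
dᵢ = 1/0.0089680 ≈ 111.5076 mm.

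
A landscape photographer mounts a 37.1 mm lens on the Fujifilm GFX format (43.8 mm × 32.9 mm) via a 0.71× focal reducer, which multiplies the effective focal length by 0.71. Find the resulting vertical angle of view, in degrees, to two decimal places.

63.97°

Effective focal length f = 37.1 × 0.71 = 26.341 mm.
α = 2·arctan(32.9 / (2 × 26.341)) = 2·arctan(0.62450) ≈ 63.9697°.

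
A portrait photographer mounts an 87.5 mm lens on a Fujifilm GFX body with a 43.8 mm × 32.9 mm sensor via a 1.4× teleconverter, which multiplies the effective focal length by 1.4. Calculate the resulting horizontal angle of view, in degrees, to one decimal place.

Effective focal length f = 87.5 × 1.4 = 122.5 mm.
α = 2·arctan(43.8 / (2 × 122.5)) = 2·arctan(0.17878) ≈ 20.2720°.

20.3°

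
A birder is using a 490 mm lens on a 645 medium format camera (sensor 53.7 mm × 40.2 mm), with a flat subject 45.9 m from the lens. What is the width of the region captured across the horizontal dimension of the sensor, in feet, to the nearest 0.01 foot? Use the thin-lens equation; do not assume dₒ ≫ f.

dₒ: 45.9 m = 45900 mm.
Similar triangles through the lens centre give W/dₒ = w/dᵢ; with 1/f = 1/dₒ + 1/dᵢ this gives W = w·(dₒ − f)/f.
W = 53.7 mm × (45900 − 490) / 490 = 53.7 × 92.6735 ≈ 4976.565 mm = 4976.565/304.8 ft = 16.3273 ft.

16.33 ft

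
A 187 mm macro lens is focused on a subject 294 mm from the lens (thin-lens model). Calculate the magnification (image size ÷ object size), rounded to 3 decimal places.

1.748×

Thin lens: 1/f = 1/dₒ + 1/dᵢ → 1/dᵢ = 1/187 − 1/294 = 0.0019462 mm⁻¹, so dᵢ ≈ 513.8131 mm.
Magnification m = dᵢ/dₒ = 513.8131/294 ≈ 1.74766.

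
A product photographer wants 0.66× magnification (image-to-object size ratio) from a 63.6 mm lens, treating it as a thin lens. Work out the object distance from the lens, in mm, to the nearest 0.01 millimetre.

With m = dᵢ/dₒ and 1/f = 1/dₒ + 1/dᵢ, substituting dᵢ = m·dₒ gives 1/f = (1 + 1/m)/dₒ, hence dₒ = f·(1 + 1/m).
dₒ = 63.6 × (1 + 1/0.66) = 63.6 × 2.51515 ≈ 159.964 mm.

159.96 mm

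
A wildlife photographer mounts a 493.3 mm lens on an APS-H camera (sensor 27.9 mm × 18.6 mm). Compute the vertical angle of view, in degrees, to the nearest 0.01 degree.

Angle of view α = 2·arctan(h/2f) with h = 18.6 mm and f = 493.3 mm.
h/2f = 0.01885; arctan(0.01885) ≈ 1.0800°, so α ≈ 2.1601°.

2.16°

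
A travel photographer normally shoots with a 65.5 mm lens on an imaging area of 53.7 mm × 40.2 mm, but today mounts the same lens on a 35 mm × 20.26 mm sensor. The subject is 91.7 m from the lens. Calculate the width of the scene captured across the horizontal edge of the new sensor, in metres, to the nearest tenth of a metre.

The focal length stays 65.5 mm; the relevant sensor dimension is now w = 35 mm. Object distance dₒ = 91.7 m = 91700 mm.
Thin-lens field width W = w·(dₒ − f)/f = 35 × (91700 − 65.5)/65.5 ≈ 48965.000 mm = 48.965 m.

49.0 m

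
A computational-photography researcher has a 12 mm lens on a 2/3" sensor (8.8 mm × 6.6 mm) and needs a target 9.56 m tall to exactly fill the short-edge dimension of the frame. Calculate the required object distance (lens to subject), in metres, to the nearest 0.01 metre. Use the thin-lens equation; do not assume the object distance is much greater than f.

W: 9.56 m = 9560 mm.
Magnification m = h/W = dᵢ/dₒ; combined with 1/f = 1/dₒ + 1/dᵢ this gives dₒ = f·(1 + W/h).
dₒ = 12 mm × (1 + 9560/6.6) = 12 × 1449.4848 ≈ 17393.818 mm = 17.3938 m.

17.39 m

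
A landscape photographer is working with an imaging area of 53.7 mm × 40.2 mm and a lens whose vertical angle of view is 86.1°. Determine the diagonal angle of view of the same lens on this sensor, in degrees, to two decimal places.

From the vertical AOV: f = 40.2 / (2·tan(43.05°)) = 40.2 / 1.86830 ≈ 21.5169 mm.
Sensor diagonal = √(53.7² + 40.2²) = √4499.7300 ≈ 67.0800 mm.
Diagonal AOV = 2·arctan(67.0800 / (2 × 21.5169)) = 2·arctan(1.55877) ≈ 114.6372°.

114.64°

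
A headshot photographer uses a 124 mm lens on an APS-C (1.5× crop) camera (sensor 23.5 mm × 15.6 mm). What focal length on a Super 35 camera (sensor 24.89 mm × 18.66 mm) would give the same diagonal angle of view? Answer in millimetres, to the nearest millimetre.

137 mm

Sensor diagonal = √(23.5² + 15.6²) = √795.6100 ≈ 28.2066 mm.
Sensor diagonal = √(24.89² + 18.66²) = √967.7077 ≈ 31.1080 mm.
Equal angle of view means equal diagonal/f ratio, so f₂ = f₁ · (diagonal₂/diagonal₁) = 124 × 31.1080/28.2066.
f₂ = 124 × 1.10286 ≈ 136.755 mm.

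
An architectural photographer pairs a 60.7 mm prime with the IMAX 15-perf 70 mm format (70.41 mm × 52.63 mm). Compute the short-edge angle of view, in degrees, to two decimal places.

Angle of view α = 2·arctan(h/2f) with h = 52.63 mm and f = 60.7 mm.
h/2f = 0.43353; arctan(0.43353) ≈ 23.4380°, so α ≈ 46.8759°.

46.88°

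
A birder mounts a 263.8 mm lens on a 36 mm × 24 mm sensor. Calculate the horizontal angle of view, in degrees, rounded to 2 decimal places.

7.81°

Angle of view α = 2·arctan(w/2f) with w = 36 mm and f = 263.8 mm.
w/2f = 0.06823; arctan(0.06823) ≈ 3.9034°, so α ≈ 7.8069°.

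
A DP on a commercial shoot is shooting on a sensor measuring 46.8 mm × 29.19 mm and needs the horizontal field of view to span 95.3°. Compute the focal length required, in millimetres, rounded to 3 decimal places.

21.330 mm

From α = 2·arctan(w/2f) we get f = w / (2·tan(α/2)).
With w = 46.8 mm and α/2 = 47.65°, tan(α/2) ≈ 1.09706, so f ≈ 46.8 / 2.19412 ≈ 21.3297 mm.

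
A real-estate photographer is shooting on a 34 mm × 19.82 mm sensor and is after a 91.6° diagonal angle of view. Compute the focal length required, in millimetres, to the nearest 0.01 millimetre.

19.14 mm

Sensor diagonal = √(34² + 19.82²) = √1548.8324 ≈ 39.3552 mm.
From α = 2·arctan(d/2f) we get f = d / (2·tan(α/2)).
With d = 39.3552 mm and α/2 = 45.8°, tan(α/2) ≈ 1.02832, so f ≈ 39.3552 / 2.05665 ≈ 19.1356 mm.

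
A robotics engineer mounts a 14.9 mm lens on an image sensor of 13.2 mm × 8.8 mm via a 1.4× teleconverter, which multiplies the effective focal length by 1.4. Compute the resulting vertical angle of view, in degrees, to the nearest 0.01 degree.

23.82°

Effective focal length f = 14.9 × 1.4 = 20.86 mm.
α = 2·arctan(8.8 / (2 × 20.86)) = 2·arctan(0.21093) ≈ 23.8216°.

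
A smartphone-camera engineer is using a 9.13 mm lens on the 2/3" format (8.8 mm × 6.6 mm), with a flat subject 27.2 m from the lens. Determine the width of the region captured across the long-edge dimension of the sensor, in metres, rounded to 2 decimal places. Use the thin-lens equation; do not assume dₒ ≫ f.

dₒ: 27.2 m = 27200 mm.
Similar triangles through the lens centre give W/dₒ = w/dᵢ; with 1/f = 1/dₒ + 1/dᵢ this gives W = w·(dₒ − f)/f.
W = 8.8 mm × (27200 − 9.13) / 9.13 = 8.8 × 2978.1895 ≈ 26208.067 mm = 26.2081 m.

26.21 m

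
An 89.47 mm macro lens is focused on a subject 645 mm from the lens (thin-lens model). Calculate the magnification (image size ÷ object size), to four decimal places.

0.1611×

Thin lens: 1/f = 1/dₒ + 1/dᵢ → 1/dᵢ = 1/89.47 − 1/645 = 0.0096265 mm⁻¹, so dᵢ ≈ 103.8794 mm.
Magnification m = dᵢ/dₒ = 103.8794/645 ≈ 0.16105.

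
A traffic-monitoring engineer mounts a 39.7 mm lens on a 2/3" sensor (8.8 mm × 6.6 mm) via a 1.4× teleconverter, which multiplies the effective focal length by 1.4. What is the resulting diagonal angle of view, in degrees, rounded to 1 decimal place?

Effective focal length f = 39.7 × 1.4 = 55.58 mm.
Sensor diagonal = √(8.8² + 6.6²) = √121.0000 ≈ 11.0000 mm.
α = 2·arctan(11.000 / (2 × 55.58)) = 2·arctan(0.09896) ≈ 11.3028°.

11.3°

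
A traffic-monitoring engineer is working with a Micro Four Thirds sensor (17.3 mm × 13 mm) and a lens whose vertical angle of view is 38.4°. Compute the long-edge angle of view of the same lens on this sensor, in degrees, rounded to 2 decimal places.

49.73°

From the vertical AOV: f = 13 / (2·tan(19.2°)) = 13 / 0.69647 ≈ 18.6655 mm.
Long-edge AOV = 2·arctan(17.3 / (2 × 18.6655)) = 2·arctan(0.46342) ≈ 49.7282°.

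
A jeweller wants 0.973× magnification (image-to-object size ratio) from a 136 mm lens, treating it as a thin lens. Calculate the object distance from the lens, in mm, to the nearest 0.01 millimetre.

275.77 mm

With m = dᵢ/dₒ and 1/f = 1/dₒ + 1/dᵢ, substituting dᵢ = m·dₒ gives 1/f = (1 + 1/m)/dₒ, hence dₒ = f·(1 + 1/m).
dₒ = 136 × (1 + 1/0.973) = 136 × 2.02775 ≈ 275.774 mm.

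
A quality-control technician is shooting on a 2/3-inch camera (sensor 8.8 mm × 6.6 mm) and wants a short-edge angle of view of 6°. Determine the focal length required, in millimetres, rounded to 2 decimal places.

62.97 mm

From α = 2·arctan(h/2f) we get f = h / (2·tan(α/2)).
With h = 6.6 mm and α/2 = 3°, tan(α/2) ≈ 0.05241, so f ≈ 6.6 / 0.10482 ≈ 62.9678 mm.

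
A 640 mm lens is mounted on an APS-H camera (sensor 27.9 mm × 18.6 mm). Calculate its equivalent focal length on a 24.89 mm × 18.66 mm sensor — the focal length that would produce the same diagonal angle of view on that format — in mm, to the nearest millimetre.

Sensor diagonal = √(27.9² + 18.6²) = √1124.3700 ≈ 33.5316 mm.
Sensor diagonal = √(24.89² + 18.66²) = √967.7077 ≈ 31.1080 mm.
Equal angle of view means equal diagonal/f ratio, so f₂ = f₁ · (diagonal₂/diagonal₁) = 640 × 31.1080/33.5316.
f₂ = 640 × 0.92772 ≈ 593.742 mm.

594 mm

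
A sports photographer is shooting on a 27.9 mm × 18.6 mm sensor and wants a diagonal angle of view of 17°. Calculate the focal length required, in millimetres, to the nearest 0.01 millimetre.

112.18 mm

Sensor diagonal = √(27.9² + 18.6²) = √1124.3700 ≈ 33.5316 mm.
From α = 2·arctan(d/2f) we get f = d / (2·tan(α/2)).
With d = 33.5316 mm and α/2 = 8.5°, tan(α/2) ≈ 0.14945, so f ≈ 33.5316 / 0.29890 ≈ 112.1827 mm.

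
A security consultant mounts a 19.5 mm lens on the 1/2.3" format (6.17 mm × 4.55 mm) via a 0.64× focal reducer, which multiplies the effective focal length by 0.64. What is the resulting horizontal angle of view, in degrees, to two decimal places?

Effective focal length f = 19.5 × 0.64 = 12.48 mm.
α = 2·arctan(6.17 / (2 × 12.48)) = 2·arctan(0.24720) ≈ 27.7698°.

27.77°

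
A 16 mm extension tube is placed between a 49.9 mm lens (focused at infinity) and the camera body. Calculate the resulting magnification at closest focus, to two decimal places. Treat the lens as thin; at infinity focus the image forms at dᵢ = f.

0.32×

The tube moves the image plane from f to f + e, so dᵢ = 49.9 + 16 = 65.9 mm. Focus is achieved when 1/f = 1/dₒ + 1/dᵢ, giving dₒ = 1/(1/f − 1/(f+e)).
Magnification m = dᵢ/dₒ = (f+e)·(1/f − 1/(f+e)) = e/f = 16/49.9 ≈ 0.3206.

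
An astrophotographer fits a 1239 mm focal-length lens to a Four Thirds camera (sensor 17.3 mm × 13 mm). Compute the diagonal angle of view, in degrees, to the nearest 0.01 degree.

1.00°

Sensor diagonal = √(17.3² + 13²) = √468.2900 ≈ 21.6400 mm.
Angle of view α = 2·arctan(d/2f) with d = 21.6400 mm and f = 1239 mm.
d/2f = 0.00873; arctan(0.00873) ≈ 0.5003°, so α ≈ 1.0007°.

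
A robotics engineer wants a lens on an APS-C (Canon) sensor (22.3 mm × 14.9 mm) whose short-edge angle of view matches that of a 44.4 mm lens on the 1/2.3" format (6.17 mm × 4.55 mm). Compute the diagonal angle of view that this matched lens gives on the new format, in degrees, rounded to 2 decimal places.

10.54°

Equal short-edge AOV ⇒ f₂ = f₁ · 14.9/4.55 = 44.4 × 3.27473 ≈ 145.3978 mm.
Sensor diagonal = √(22.3² + 14.9²) = √719.3000 ≈ 26.8198 mm.
Diagonal AOV on the new format = 2·arctan(26.8198 / (2 × 145.3978)) = 2·arctan(0.09223) ≈ 10.5388°.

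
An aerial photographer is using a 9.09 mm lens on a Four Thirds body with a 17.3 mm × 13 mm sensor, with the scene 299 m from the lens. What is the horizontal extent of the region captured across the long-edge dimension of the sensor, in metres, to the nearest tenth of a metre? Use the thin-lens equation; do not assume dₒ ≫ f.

569.0 m

dₒ: 299 m = 299000 mm.
Similar triangles through the lens centre give W/dₒ = w/dᵢ; with 1/f = 1/dₒ + 1/dᵢ this gives W = w·(dₒ − f)/f.
W = 17.3 mm × (299000 − 9.09) / 9.09 = 17.3 × 32892.2893 ≈ 569036.605 mm = 569.037 m.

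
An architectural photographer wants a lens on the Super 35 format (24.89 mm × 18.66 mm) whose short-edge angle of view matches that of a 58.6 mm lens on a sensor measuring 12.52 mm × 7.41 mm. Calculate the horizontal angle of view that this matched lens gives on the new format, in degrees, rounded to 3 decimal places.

Equal short-edge AOV ⇒ f₂ = f₁ · 18.66/7.41 = 58.6 × 2.51822 ≈ 147.5676 mm.
Horizontal AOV on the new format = 2·arctan(24.89 / (2 × 147.5676)) = 2·arctan(0.08433) ≈ 9.6412°.

9.641°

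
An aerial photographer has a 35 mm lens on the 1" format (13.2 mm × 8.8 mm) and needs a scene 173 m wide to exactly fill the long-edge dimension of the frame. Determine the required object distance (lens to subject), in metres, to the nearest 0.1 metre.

458.7 m

W: 173 m = 173000 mm.
Magnification m = w/W = dᵢ/dₒ; combined with 1/f = 1/dₒ + 1/dᵢ this gives dₒ = f·(1 + W/w).
dₒ = 35 mm × (1 + 173000/13.2) = 35 × 13107.0606 ≈ 458747.121 mm = 458.747 m.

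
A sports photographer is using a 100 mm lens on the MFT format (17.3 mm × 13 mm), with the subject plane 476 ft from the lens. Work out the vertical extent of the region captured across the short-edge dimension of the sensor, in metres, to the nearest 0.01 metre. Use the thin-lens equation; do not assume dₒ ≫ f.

18.85 m

dₒ: 476 ft × 304.8 mm/ft = 145084.80 mm.
Similar triangles through the lens centre give W/dₒ = h/dᵢ; with 1/f = 1/dₒ + 1/dᵢ this gives W = h·(dₒ − f)/f.
W = 13 mm × (145085 − 100) / 100 = 13 × 1449.8480 ≈ 18848.023 mm = 18.848 m.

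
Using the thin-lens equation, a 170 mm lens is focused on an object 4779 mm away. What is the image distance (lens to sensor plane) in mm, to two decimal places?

1/dᵢ = 1/f − 1/dₒ = 1/170 − 1/4779 = 0.0056731 mm⁻¹.
dᵢ = 1/0.0056731 ≈ 176.2703 mm.

176.27 mm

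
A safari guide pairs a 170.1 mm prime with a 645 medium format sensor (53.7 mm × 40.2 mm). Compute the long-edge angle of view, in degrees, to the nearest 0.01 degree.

17.94°

Angle of view α = 2·arctan(w/2f) with w = 53.7 mm and f = 170.1 mm.
w/2f = 0.15785; arctan(0.15785) ≈ 8.9700°, so α ≈ 17.9401°.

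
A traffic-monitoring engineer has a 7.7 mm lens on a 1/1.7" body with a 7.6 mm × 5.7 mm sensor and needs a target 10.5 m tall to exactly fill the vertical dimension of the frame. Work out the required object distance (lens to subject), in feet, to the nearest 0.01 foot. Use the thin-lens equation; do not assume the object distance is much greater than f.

46.56 ft

W: 10.5 m = 10500 mm.
Magnification m = h/W = dᵢ/dₒ; combined with 1/f = 1/dₒ + 1/dᵢ this gives dₒ = f·(1 + W/h).
dₒ = 7.7 mm × (1 + 10500/5.7) = 7.7 × 1843.1053 ≈ 14191.911 mm = 14191.911/304.8 ft = 46.5614 ft.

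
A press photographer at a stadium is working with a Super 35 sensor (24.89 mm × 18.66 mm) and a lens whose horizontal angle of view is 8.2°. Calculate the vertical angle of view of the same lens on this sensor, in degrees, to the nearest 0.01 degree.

6.15°

From the horizontal AOV: f = 24.89 / (2·tan(4.1°)) = 24.89 / 0.14336 ≈ 173.6167 mm.
Vertical AOV = 2·arctan(18.66 / (2 × 173.6167)) = 2·arctan(0.05374) ≈ 6.1521°.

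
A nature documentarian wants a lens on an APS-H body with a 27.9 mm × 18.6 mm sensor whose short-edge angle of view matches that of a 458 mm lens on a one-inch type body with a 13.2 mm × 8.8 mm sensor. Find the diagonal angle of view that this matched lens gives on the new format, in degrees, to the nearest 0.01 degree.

Equal short-edge AOV ⇒ f₂ = f₁ · 18.6/8.8 = 458 × 2.11364 ≈ 968.0455 mm.
Sensor diagonal = √(27.9² + 18.6²) = √1124.3700 ≈ 33.5316 mm.
Diagonal AOV on the new format = 2·arctan(33.5316 / (2 × 968.0455)) = 2·arctan(0.01732) ≈ 1.9844°.

1.98°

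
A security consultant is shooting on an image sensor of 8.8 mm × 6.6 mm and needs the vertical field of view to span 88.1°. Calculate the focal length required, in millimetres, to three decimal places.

From α = 2·arctan(h/2f) we get f = h / (2·tan(α/2)).
With h = 6.6 mm and α/2 = 44.05°, tan(α/2) ≈ 0.96738, so f ≈ 6.6 / 1.93475 ≈ 3.4113 mm.

3.411 mm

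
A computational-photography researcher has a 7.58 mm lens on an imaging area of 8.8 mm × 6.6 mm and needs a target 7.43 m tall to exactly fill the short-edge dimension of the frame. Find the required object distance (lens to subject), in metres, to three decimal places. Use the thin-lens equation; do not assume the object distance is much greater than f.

8.541 m

W: 7.43 m = 7430 mm.
Magnification m = h/W = dᵢ/dₒ; combined with 1/f = 1/dₒ + 1/dᵢ this gives dₒ = f·(1 + W/h).
dₒ = 7.58 mm × (1 + 7430/6.6) = 7.58 × 1126.7576 ≈ 8540.822 mm = 8.54082 m.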